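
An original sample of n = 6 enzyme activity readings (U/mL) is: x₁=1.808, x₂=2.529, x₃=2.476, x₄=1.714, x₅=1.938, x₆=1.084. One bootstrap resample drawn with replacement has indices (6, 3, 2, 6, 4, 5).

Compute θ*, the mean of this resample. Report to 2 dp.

θ* = 1.80

Resample values: 1.084, 2.476, 2.529, 1.084, 1.714, 1.938.
Mean = (1.084 + 2.476 + 2.529 + 1.084 + 1.714 + 1.938) / 6 = 10.8250 / 6 = 1.80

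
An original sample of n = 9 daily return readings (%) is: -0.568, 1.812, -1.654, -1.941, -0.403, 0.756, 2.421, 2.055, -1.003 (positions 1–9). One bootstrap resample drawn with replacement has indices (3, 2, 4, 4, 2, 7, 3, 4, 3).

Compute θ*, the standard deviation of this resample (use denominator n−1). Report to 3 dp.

Resample values: -1.654, 1.812, -1.941, -1.941, 1.812, 2.421, -1.654, -1.941, -1.654.
Mean = -0.5267; sum of squared deviations = 29.4411
s² = 29.4411 / 8 = 3.6801
s = √3.6801 = 1.918

θ* = 1.918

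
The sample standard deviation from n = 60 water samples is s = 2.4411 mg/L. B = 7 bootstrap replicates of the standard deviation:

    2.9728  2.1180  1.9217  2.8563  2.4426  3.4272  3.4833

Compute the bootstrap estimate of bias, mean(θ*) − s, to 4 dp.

bias = +0.3049

mean(θ*) = (2.9728 + 2.1180 + 1.9217 + 2.8563 + 2.4426 + 3.4272 + 3.4833) / 7 = 2.74599
bias = 2.74599 − 2.4411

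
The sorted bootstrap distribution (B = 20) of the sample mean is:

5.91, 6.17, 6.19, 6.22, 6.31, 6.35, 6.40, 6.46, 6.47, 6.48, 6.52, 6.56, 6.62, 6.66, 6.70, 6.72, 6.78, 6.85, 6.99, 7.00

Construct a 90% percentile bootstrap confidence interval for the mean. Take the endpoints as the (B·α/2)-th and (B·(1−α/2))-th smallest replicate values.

α = 0.10; lower rank = 20 × 0.050 = 1; upper rank = 20 × 0.950 = 19.
The 1st smallest replicate is 5.91; the 19th is 6.99.

(5.91, 6.99)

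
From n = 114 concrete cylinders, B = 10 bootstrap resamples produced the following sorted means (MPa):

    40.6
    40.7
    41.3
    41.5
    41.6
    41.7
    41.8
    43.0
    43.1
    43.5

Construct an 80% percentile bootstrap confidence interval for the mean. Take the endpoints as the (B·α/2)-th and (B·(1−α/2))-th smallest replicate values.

α = 0.20; lower rank = 10 × 0.100 = 1; upper rank = 10 × 0.900 = 9.
The 1st smallest replicate is 40.6; the 9th is 43.1.

(40.6, 43.1)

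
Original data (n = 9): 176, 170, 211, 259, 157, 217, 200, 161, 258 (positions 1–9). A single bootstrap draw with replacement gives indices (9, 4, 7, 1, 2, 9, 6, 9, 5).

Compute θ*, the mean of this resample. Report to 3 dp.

Resample values: 258, 259, 200, 176, 170, 258, 217, 258, 157.
Mean = (258 + 259 + 200 + 176 + 170 + 258 + 217 + 258 + 157) / 9 = 1953.0 / 9 = 217.000

θ* = 217.000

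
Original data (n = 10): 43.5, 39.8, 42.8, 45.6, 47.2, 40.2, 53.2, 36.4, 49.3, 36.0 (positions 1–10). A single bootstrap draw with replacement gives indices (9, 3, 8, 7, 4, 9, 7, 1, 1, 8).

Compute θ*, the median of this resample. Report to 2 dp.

θ* = 44.55

Resample values: 49.3, 42.8, 36.4, 53.2, 45.6, 49.3, 53.2, 43.5, 43.5, 36.4.
Sorted: 36.4, 36.4, 42.8, 43.5, 43.5, 45.6, 49.3, 49.3, 53.2, 53.2
Median = average of the two middle values = 44.55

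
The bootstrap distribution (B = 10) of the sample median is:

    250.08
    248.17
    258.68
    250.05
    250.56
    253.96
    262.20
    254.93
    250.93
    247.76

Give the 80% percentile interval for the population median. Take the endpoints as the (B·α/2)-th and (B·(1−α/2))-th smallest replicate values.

Sorted replicates: 247.76, 248.17, 250.05, 250.08, 250.56, 250.93, 253.96, 254.93, 258.68, 262.20
α = 0.20; lower rank = 10 × 0.100 = 1; upper rank = 10 × 0.900 = 9.
The 1st smallest replicate is 247.76; the 9th is 258.68.

(247.76, 258.68)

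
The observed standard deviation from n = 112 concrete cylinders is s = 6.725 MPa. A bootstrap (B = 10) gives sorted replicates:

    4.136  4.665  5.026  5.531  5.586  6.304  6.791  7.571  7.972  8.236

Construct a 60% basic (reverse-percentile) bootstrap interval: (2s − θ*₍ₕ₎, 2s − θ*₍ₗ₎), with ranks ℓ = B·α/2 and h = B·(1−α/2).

Percentile endpoints at ranks 2 and 8: θ*₍2₎ = 4.665, θ*₍8₎ = 7.571.
Basic interval reflects these around s:
  lower = 2 × 6.725 − 7.571 = 5.879
  upper = 2 × 6.725 − 4.665 = 8.785

(5.879, 8.785)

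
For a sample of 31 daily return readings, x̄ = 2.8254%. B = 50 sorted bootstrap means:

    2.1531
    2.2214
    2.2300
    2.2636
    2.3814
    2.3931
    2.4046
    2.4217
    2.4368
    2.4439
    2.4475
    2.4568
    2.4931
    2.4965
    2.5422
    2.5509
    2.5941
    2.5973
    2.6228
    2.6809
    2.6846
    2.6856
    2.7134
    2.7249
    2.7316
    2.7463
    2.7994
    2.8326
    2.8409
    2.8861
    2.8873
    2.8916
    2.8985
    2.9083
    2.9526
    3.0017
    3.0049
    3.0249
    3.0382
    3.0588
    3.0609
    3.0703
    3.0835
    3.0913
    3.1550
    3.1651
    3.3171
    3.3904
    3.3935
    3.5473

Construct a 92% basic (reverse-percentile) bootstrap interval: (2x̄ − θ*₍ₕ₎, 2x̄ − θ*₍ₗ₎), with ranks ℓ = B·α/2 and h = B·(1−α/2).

Percentile endpoints at ranks 2 and 48: θ*₍2₎ = 2.2214, θ*₍48₎ = 3.3904.
Basic interval reflects these around x̄:
  lower = 2 × 2.8254 − 3.3904 = 2.2604
  upper = 2 × 2.8254 − 2.2214 = 3.4294

(2.2604, 3.4294)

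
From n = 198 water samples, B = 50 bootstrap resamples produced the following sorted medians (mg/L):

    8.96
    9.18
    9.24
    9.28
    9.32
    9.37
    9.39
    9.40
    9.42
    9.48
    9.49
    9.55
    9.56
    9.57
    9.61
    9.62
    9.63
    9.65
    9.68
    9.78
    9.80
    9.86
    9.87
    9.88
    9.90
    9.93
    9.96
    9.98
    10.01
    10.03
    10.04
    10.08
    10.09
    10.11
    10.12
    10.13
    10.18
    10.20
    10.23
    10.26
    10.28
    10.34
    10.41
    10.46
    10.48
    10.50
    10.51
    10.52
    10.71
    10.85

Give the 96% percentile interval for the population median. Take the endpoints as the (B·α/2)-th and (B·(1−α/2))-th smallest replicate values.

α = 0.04; lower rank = 50 × 0.020 = 1; upper rank = 50 × 0.980 = 49.
The 1st smallest replicate is 8.96; the 49th is 10.71.

(8.96, 10.71)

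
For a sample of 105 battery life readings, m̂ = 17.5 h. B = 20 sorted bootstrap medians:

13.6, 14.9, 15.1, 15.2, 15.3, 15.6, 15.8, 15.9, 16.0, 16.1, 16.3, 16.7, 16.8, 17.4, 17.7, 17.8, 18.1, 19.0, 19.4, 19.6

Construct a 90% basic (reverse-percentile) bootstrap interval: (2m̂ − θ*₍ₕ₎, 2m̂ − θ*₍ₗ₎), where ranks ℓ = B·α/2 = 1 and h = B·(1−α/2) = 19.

Percentile endpoints at ranks 1 and 19: θ*₍1₎ = 13.6, θ*₍19₎ = 19.4.
Basic interval reflects these around m̂:
  lower = 2 × 17.5 − 19.4 = 15.6
  upper = 2 × 17.5 − 13.6 = 21.4

(15.6, 21.4)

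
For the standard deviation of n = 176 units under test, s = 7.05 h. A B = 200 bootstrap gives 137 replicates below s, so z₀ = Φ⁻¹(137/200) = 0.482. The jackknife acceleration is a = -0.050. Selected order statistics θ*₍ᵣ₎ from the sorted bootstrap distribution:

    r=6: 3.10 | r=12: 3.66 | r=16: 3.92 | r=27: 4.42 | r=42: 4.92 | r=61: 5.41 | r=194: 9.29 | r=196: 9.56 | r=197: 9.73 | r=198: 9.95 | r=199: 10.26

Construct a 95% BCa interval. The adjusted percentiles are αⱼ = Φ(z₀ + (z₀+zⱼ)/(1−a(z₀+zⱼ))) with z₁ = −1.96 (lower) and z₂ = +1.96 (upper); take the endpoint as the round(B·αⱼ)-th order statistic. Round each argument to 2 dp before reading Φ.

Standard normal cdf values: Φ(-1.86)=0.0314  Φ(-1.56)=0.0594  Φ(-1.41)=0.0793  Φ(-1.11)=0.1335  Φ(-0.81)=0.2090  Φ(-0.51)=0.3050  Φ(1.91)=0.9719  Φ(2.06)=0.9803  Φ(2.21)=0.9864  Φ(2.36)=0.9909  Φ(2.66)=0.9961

Lower: z₀ + z₁ = 0.482 + (-1.960) = -1.478; 1 − a(z₀+z₁) = 1 − (-0.050)(-1.478) = 0.9261; argument = 0.482 + (-1.478)/0.9261 = -1.1139 → -1.11.
α₁ = Φ(-1.11) = 0.1335; rank = round(200 × 0.1335) = 27; θ*₍27₎ = 4.42.
Upper: z₀ + z₂ = 2.442; 1 − a(z₀+z₂) = 1.1221; argument = 2.6583 → 2.66; α₂ = 0.9961; rank = 199; θ*₍199₎ = 10.26.

(4.42, 10.26)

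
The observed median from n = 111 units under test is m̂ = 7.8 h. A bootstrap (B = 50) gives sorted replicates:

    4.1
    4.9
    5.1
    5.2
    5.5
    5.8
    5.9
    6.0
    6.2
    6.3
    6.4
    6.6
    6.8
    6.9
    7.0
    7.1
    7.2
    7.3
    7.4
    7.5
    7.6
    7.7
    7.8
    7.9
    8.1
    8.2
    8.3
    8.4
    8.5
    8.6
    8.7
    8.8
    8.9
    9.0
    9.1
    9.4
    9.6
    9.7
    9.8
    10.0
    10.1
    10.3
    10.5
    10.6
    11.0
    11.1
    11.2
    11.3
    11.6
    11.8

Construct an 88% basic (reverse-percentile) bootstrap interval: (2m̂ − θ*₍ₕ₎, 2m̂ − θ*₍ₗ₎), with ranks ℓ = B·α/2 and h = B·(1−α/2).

(4.4, 10.5)

Percentile endpoints at ranks 3 and 47: θ*₍3₎ = 5.1, θ*₍47₎ = 11.2.
Basic interval reflects these around m̂:
  lower = 2 × 7.8 − 11.2 = 4.4
  upper = 2 × 7.8 − 5.1 = 10.5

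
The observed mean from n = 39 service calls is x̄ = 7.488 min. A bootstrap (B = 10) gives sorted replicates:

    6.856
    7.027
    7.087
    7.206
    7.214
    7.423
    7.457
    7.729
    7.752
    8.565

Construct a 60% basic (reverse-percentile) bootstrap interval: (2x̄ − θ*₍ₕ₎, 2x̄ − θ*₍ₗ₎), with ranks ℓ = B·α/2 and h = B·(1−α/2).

(7.247, 7.949)

Percentile endpoints at ranks 2 and 8: θ*₍2₎ = 7.027, θ*₍8₎ = 7.729.
Basic interval reflects these around x̄:
  lower = 2 × 7.488 − 7.729 = 7.247
  upper = 2 × 7.488 − 7.027 = 7.949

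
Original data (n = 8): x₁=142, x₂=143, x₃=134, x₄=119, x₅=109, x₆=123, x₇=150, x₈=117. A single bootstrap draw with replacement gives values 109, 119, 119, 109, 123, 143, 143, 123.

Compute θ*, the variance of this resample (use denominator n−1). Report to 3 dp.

θ* = 174.571

Mean = 123.5000; sum of squared deviations = 1222.0000
s² = 1222.0000 / 7 = 174.5714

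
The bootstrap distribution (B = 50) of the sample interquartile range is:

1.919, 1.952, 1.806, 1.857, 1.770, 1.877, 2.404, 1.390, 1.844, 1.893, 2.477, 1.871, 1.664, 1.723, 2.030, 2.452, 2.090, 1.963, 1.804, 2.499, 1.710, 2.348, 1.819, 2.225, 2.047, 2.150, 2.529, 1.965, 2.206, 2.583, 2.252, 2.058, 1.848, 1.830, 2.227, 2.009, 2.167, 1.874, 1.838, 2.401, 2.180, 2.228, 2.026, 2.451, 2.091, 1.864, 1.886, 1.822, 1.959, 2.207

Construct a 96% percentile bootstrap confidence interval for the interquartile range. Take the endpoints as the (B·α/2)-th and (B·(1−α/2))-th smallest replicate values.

(1.390, 2.529)

Sorted replicates: 1.390, 1.664, 1.710, 1.723, 1.770, 1.804, 1.806, 1.819, 1.822, 1.830, 1.838, 1.844, 1.848, 1.857, 1.864, 1.871, 1.874, 1.877, 1.886, 1.893, 1.919, 1.952, 1.959, 1.963, 1.965, 2.009, 2.026, 2.030, 2.047, 2.058, 2.090, 2.091, 2.150, 2.167, 2.180, 2.206, 2.207, 2.225, 2.227, 2.228, 2.252, 2.348, 2.401, 2.404, 2.451, 2.452, 2.477, 2.499, 2.529, 2.583
α = 0.04; lower rank = 50 × 0.020 = 1; upper rank = 50 × 0.980 = 49.
The 1st smallest replicate is 1.390; the 49th is 2.529.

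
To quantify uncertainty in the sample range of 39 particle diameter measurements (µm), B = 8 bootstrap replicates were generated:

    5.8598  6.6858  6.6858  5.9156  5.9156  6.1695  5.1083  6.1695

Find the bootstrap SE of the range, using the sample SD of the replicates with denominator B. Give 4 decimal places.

Bootstrap SE is the standard deviation of the 8 replicate ranges.
Mean of replicates: (5.8598 + 6.6858 + 6.6858 + 5.9156 + 5.9156 + 6.1695 + 5.1083 + 6.1695) / 8 = 48.50990 / 8 = 6.06374
Sum of squared deviations: (−0.20394)² + (+0.62206)² + (+0.62206)² + (−0.14814)² + (−0.14814)² + (+0.10576)² + (−0.95544)² + (+0.10576)² = 1.79464
Variance = 1.79464 / 8 = 0.22433
SE* = √0.22433

SE* = 0.4736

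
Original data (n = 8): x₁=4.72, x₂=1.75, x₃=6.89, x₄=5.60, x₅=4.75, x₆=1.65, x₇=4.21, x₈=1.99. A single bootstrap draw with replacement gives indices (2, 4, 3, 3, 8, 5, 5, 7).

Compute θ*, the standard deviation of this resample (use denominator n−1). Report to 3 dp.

θ* = 1.950

Resample values: 1.75, 5.60, 6.89, 6.89, 1.99, 4.75, 4.75, 4.21.
Mean = 4.6037; sum of squared deviations = 26.6198
s² = 26.6198 / 7 = 3.8028
s = √3.8028 = 1.950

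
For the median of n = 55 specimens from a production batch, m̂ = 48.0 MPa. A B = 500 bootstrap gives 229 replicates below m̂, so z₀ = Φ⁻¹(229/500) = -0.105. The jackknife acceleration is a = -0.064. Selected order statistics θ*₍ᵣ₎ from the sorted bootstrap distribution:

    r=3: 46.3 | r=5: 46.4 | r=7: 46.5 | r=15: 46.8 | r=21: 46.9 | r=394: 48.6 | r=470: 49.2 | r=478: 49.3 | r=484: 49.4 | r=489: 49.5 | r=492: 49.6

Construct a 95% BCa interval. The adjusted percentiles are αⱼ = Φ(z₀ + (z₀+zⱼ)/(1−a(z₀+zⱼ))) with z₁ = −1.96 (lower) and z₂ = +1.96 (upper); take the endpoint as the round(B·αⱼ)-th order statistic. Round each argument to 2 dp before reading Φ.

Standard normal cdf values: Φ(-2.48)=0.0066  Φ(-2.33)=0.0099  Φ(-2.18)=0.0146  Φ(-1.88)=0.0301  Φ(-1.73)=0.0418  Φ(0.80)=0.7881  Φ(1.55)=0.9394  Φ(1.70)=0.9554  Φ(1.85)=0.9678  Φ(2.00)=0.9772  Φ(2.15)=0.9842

Lower: z₀ + z₁ = -0.105 + (-1.960) = -2.065; 1 − a(z₀+z₁) = 1 − (-0.064)(-2.065) = 0.8678; argument = -0.105 + (-2.065)/0.8678 = -2.4845 → -2.48.
α₁ = Φ(-2.48) = 0.0066; rank = round(500 × 0.0066) = 3; θ*₍3₎ = 46.3.
Upper: z₀ + z₂ = 1.855; 1 − a(z₀+z₂) = 1.1187; argument = 1.5531 → 1.55; α₂ = 0.9394; rank = 470; θ*₍470₎ = 49.2.

(46.3, 49.2)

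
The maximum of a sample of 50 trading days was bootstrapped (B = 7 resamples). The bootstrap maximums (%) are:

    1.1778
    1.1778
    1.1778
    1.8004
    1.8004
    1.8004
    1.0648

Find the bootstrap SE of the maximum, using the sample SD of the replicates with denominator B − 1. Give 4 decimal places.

SE* = 0.3502

Bootstrap SE is the standard deviation of the 7 replicate maximums.
Mean of replicates: (1.1778 + 1.1778 + 1.1778 + 1.8004 + 1.8004 + 1.8004 + 1.0648) / 7 = 9.99940 / 7 = 1.42849
Sum of squared deviations: (−0.25069)² + (−0.25069)² + (−0.25069)² + (+0.37191)² + (+0.37191)² + (+0.37191)² + (−0.36369)² = 0.73576
Variance = 0.73576 / 6 = 0.12263
SE* = √0.12263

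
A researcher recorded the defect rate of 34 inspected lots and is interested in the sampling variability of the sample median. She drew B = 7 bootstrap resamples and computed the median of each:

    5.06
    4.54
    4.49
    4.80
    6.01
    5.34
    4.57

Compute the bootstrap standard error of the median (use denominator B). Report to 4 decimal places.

SE* = 0.5114

Bootstrap SE is the standard deviation of the 7 replicate medians.
Mean of replicates: (5.06 + 4.54 + 4.49 + 4.80 + 6.01 + 5.34 + 4.57) / 7 = 34.81000 / 7 = 4.97286
Sum of squared deviations: (+0.08714)² + (−0.43286)² + (−0.48286)² + (−0.17286)² + (+1.03714)² + (+0.36714)² + (−0.40286)² = 1.83074
Variance = 1.83074 / 7 = 0.26153
SE* = √0.26153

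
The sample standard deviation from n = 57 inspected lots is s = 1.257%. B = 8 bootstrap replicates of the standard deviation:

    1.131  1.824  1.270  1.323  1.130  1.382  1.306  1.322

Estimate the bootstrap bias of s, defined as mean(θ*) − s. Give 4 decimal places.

bias = +0.0790

mean(θ*) = (1.131 + 1.824 + 1.270 + 1.323 + 1.130 + 1.382 + 1.306 + 1.322) / 8 = 1.33600
bias = 1.33600 − 1.257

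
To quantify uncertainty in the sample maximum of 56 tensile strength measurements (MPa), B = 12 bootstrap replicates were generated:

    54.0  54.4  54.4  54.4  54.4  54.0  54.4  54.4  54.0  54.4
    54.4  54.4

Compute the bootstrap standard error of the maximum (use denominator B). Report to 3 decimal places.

Bootstrap SE is the standard deviation of the 12 replicate maximums.
Mean of replicates: (54.0 + 54.4 + 54.4 + 54.4 + 54.4 + 54.0 + 54.4 + 54.4 + 54.0 + 54.4 + 54.4 + 54.4) / 12 = 651.6000 / 12 = 54.3000
Sum of squared deviations: (−0.3000)² + (+0.1000)² + (+0.1000)² + (+0.1000)² + (+0.1000)² + (−0.3000)² + (+0.1000)² + (+0.1000)² + (−0.3000)² + (+0.1000)² + (+0.1000)² + (+0.1000)² = 0.3600
Variance = 0.3600 / 12 = 0.0300
SE* = √0.0300

SE* = 0.173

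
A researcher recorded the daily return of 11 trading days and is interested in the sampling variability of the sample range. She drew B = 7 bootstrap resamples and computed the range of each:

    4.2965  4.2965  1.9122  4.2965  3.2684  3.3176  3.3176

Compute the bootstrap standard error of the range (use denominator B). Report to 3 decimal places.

SE* = 0.805

Bootstrap SE is the standard deviation of the 7 replicate ranges.
Mean of replicates: (4.2965 + 4.2965 + 1.9122 + 4.2965 + 3.2684 + 3.3176 + 3.3176) / 7 = 24.70530 / 7 = 3.52933
Sum of squared deviations: (+0.76717)² + (+0.76717)² + (−1.61713)² + (+0.76717)² + (−0.26093)² + (−0.21173)² + (−0.21173)² = 4.53850
Variance = 4.53850 / 7 = 0.64836
SE* = √0.64836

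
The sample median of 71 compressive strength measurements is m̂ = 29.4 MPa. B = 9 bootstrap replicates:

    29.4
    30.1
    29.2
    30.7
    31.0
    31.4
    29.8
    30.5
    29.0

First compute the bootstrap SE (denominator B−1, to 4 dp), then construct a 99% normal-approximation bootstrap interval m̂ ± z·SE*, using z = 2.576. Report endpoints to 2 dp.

(27.24, 31.56)

Mean of replicates = 30.1222; sum of squared deviations = 5.6156; SE* = √(5.6156/8) = 0.8378
Margin = 2.576 × 0.8378 = 2.158
Interval: 29.4 ± 2.158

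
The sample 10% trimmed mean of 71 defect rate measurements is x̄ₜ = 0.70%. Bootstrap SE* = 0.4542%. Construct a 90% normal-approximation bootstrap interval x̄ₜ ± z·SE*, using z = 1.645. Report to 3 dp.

(-0.047, 1.447)

Margin = 1.645 × 0.4542 = 0.7472
Interval: 0.70 ± 0.7472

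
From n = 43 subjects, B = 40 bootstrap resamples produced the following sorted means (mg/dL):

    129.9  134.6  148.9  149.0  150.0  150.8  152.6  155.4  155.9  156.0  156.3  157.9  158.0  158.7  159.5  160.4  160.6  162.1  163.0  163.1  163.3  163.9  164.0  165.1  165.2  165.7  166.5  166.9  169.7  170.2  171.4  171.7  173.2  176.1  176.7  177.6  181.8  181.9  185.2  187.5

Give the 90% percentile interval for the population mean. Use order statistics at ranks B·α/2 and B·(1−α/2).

α = 0.10; lower rank = 40 × 0.050 = 2; upper rank = 40 × 0.950 = 38.
The 2nd smallest replicate is 134.6; the 38th is 181.9.

(134.6, 181.9)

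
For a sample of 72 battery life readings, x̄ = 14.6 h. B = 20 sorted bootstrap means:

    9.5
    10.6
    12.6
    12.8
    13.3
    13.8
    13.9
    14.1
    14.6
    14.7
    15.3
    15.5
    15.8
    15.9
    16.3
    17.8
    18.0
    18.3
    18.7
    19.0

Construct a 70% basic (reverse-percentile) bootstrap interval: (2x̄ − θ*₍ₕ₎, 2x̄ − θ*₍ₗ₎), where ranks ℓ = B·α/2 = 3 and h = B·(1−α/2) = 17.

Percentile endpoints at ranks 3 and 17: θ*₍3₎ = 12.6, θ*₍17₎ = 18.0.
Basic interval reflects these around x̄:
  lower = 2 × 14.6 − 18.0 = 11.2
  upper = 2 × 14.6 − 12.6 = 16.6

(11.2, 16.6)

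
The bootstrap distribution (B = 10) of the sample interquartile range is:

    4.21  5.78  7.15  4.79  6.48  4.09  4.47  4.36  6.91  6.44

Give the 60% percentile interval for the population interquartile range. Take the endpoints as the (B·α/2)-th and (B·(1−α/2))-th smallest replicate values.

Sorted replicates: 4.09, 4.21, 4.36, 4.47, 4.79, 5.78, 6.44, 6.48, 6.91, 7.15
α = 0.40; lower rank = 10 × 0.200 = 2; upper rank = 10 × 0.800 = 8.
The 2nd smallest replicate is 4.21; the 8th is 6.48.

(4.21, 6.48)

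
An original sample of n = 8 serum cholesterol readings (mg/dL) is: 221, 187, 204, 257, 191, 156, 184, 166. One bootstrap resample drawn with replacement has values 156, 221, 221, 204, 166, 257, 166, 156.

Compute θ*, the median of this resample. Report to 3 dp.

θ* = 185.000

Sorted: 156, 156, 166, 166, 204, 221, 221, 257
Median = average of the two middle values = 185.000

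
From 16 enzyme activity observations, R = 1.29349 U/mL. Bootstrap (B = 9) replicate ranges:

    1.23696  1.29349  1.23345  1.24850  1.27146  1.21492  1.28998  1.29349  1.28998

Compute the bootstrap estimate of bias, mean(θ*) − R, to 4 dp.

bias = −0.0299

mean(θ*) = (1.23696 + 1.29349 + 1.23345 + 1.24850 + 1.27146 + 1.21492 + 1.28998 + 1.29349 + 1.28998) / 9 = 1.26358
bias = 1.26358 − 1.29349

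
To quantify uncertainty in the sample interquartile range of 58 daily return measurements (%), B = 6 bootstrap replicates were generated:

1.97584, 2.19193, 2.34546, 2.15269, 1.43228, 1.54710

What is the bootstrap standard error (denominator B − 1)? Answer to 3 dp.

SE* = 0.371

Bootstrap SE is the standard deviation of the 6 replicate interquartile ranges.
Mean of replicates: (1.97584 + 2.19193 + 2.34546 + 2.15269 + 1.43228 + 1.54710) / 6 = 11.645300 / 6 = 1.940883
Sum of squared deviations: (+0.034957)² + (+0.251047)² + (+0.404577)² + (+0.211807)² + (−0.508603)² + (−0.393783)² = 0.686533
Variance = 0.686533 / 5 = 0.137307
SE* = √0.137307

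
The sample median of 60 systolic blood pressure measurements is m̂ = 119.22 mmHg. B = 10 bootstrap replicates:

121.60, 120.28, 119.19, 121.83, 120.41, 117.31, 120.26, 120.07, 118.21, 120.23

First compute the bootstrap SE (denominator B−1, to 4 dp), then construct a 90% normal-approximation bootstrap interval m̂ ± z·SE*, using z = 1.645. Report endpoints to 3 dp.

Mean of replicates = 119.9390; sum of squared deviations = 17.3399; SE* = √(17.3399/9) = 1.3880
Margin = 1.645 × 1.3880 = 2.2833
Interval: 119.22 ± 2.2833

(116.937, 121.503)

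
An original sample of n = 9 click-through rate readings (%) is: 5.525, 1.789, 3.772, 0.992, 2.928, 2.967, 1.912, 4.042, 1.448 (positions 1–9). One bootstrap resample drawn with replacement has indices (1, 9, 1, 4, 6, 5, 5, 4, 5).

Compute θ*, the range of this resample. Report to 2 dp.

θ* = 4.53

Resample values: 5.525, 1.448, 5.525, 0.992, 2.967, 2.928, 2.928, 0.992, 2.928.
Range = 5.525 − 0.992 = 4.53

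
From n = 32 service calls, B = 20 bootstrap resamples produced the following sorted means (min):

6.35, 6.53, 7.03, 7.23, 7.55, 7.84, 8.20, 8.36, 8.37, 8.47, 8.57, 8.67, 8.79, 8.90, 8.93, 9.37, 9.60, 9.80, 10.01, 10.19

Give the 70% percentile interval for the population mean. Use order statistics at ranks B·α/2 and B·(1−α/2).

α = 0.30; lower rank = 20 × 0.150 = 3; upper rank = 20 × 0.850 = 17.
The 3rd smallest replicate is 7.03; the 17th is 9.60.

(7.03, 9.60)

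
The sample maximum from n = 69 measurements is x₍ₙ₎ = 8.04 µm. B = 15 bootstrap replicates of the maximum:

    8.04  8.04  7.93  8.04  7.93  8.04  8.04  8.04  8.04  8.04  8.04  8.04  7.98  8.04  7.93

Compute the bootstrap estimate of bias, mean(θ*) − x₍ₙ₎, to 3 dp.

bias = −0.026

mean(θ*) = (8.04 + 8.04 + 7.93 + 8.04 + 7.93 + 8.04 + 8.04 + 8.04 + 8.04 + 8.04 + 8.04 + 8.04 + 7.98 + 8.04 + 7.93) / 15 = 8.0140
bias = 8.0140 − 8.04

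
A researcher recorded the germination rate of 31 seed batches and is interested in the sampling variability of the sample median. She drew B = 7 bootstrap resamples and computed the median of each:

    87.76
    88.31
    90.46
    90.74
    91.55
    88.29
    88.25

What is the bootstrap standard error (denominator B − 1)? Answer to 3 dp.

SE* = 1.525

Bootstrap SE is the standard deviation of the 7 replicate medians.
Mean of replicates: (87.76 + 88.31 + 90.46 + 90.74 + 91.55 + 88.29 + 88.25) / 7 = 625.3600 / 7 = 89.3371
Sum of squared deviations: (−1.5771)² + (−1.0271)² + (+1.1229)² + (+1.4029)² + (+2.2129)² + (−1.0471)² + (−1.0871)² = 13.9463
Variance = 13.9463 / 6 = 2.3244
SE* = √2.3244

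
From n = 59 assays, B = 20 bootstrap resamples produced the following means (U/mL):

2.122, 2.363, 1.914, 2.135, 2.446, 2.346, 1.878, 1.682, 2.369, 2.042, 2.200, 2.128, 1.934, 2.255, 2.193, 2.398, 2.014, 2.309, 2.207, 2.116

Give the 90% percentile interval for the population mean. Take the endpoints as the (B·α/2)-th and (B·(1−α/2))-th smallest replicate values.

(1.682, 2.398)

Sorted replicates: 1.682, 1.878, 1.914, 1.934, 2.014, 2.042, 2.116, 2.122, 2.128, 2.135, 2.193, 2.200, 2.207, 2.255, 2.309, 2.346, 2.363, 2.369, 2.398, 2.446
α = 0.10; lower rank = 20 × 0.050 = 1; upper rank = 20 × 0.950 = 19.
The 1st smallest replicate is 1.682; the 19th is 2.398.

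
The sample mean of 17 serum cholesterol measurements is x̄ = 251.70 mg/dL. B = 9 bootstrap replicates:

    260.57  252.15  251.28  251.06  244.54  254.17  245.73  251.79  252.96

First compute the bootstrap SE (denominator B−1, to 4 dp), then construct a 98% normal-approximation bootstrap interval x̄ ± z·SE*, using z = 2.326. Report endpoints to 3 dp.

(240.854, 262.546)

Mean of replicates = 251.5833; sum of squared deviations = 173.9460; SE* = √(173.9460/8) = 4.6630
Margin = 2.326 × 4.6630 = 10.8461
Interval: 251.70 ± 10.8461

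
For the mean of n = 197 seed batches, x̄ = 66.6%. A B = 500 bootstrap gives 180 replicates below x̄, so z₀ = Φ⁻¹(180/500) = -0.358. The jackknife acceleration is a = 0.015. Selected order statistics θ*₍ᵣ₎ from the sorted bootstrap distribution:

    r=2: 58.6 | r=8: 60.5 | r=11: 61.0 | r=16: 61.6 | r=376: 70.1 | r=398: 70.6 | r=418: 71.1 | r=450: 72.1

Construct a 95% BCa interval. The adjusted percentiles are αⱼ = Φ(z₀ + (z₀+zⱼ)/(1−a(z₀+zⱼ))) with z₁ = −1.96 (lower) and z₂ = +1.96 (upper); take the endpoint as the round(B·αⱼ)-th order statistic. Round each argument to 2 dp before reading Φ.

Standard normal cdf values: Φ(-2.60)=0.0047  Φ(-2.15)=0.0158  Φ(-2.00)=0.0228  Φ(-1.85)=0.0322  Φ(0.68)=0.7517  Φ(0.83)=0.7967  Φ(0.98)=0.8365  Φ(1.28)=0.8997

(58.6, 72.1)

Lower: z₀ + z₁ = -0.358 + (-1.960) = -2.318; 1 − a(z₀+z₁) = 1 − (0.015)(-2.318) = 1.0348; argument = -0.358 + (-2.318)/1.0348 = -2.5981 → -2.60.
α₁ = Φ(-2.60) = 0.0047; rank = round(500 × 0.0047) = 2; θ*₍2₎ = 58.6.
Upper: z₀ + z₂ = 1.602; 1 − a(z₀+z₂) = 0.9760; argument = 1.2834 → 1.28; α₂ = 0.8997; rank = 450; θ*₍450₎ = 72.1.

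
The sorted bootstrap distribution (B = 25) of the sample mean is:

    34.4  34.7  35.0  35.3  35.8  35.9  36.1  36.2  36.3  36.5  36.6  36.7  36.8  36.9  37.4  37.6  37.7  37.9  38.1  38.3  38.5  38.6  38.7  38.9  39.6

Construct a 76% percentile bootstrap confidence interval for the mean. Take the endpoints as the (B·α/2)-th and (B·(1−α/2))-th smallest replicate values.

α = 0.24; lower rank = 25 × 0.120 = 3; upper rank = 25 × 0.880 = 22.
The 3rd smallest replicate is 35.0; the 22nd is 38.6.

(35.0, 38.6)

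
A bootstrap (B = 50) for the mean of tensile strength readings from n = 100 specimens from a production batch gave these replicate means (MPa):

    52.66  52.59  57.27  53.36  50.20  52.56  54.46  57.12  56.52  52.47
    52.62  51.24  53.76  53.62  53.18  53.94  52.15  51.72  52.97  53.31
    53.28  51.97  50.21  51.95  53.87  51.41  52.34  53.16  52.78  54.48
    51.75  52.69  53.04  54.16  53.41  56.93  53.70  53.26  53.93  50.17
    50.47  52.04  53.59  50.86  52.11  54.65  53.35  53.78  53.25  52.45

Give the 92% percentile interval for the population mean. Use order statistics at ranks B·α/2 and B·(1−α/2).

(50.20, 56.93)

Sorted replicates: 50.17, 50.20, 50.21, 50.47, 50.86, 51.24, 51.41, 51.72, 51.75, 51.95, 51.97, 52.04, 52.11, 52.15, 52.34, 52.45, 52.47, 52.56, 52.59, 52.62, 52.66, 52.69, 52.78, 52.97, 53.04, 53.16, 53.18, 53.25, 53.26, 53.28, 53.31, 53.35, 53.36, 53.41, 53.59, 53.62, 53.70, 53.76, 53.78, 53.87, 53.93, 53.94, 54.16, 54.46, 54.48, 54.65, 56.52, 56.93, 57.12, 57.27
α = 0.08; lower rank = 50 × 0.040 = 2; upper rank = 50 × 0.960 = 48.
The 2nd smallest replicate is 50.20; the 48th is 56.93.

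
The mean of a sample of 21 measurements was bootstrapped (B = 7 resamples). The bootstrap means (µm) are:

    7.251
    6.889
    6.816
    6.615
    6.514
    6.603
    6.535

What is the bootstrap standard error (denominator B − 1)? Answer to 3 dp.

SE* = 0.263

Bootstrap SE is the standard deviation of the 7 replicate means.
Mean of replicates: (7.251 + 6.889 + 6.816 + 6.615 + 6.514 + 6.603 + 6.535) / 7 = 47.2230 / 7 = 6.7461
Sum of squared deviations: (+0.5049)² + (+0.1429)² + (+0.0699)² + (−0.1311)² + (−0.2321)² + (−0.1431)² + (−0.2111)² = 0.4163
Variance = 0.4163 / 6 = 0.0694
SE* = √0.0694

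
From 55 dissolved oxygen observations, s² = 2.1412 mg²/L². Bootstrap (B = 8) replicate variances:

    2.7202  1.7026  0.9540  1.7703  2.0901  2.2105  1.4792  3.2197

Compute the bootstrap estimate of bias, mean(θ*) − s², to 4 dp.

mean(θ*) = (2.7202 + 1.7026 + 0.9540 + 1.7703 + 2.0901 + 2.2105 + 1.4792 + 3.2197) / 8 = 2.01832
bias = 2.01832 − 2.1412

bias = −0.1229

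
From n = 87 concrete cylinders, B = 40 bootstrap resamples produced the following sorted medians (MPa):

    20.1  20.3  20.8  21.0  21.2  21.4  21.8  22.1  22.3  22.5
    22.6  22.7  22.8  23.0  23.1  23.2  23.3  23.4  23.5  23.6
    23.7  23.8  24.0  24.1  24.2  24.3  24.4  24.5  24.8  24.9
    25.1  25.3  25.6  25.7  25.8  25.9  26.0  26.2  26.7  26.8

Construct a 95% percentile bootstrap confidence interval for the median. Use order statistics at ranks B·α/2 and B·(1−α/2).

α = 0.05; lower rank = 40 × 0.025 = 1; upper rank = 40 × 0.975 = 39.
The 1st smallest replicate is 20.1; the 39th is 26.7.

(20.1, 26.7)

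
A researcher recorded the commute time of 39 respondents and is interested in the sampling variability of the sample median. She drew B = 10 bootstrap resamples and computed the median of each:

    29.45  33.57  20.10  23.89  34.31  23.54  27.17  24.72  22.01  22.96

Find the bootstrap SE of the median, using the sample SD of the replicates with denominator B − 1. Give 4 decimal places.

SE* = 4.8471

Bootstrap SE is the standard deviation of the 10 replicate medians.
Mean of replicates: (29.45 + 33.57 + 20.10 + 23.89 + 34.31 + 23.54 + 27.17 + 24.72 + 22.01 + 22.96) / 10 = 261.72000 / 10 = 26.17200
Sum of squared deviations: (+3.27800)² + (+7.39800)² + (−6.07200)² + (−2.28200)² + (+8.13800)² + (−2.63200)² + (+0.99800)² + (−1.45200)² + (−4.16200)² + (−3.21200)² = 211.45036
Variance = 211.45036 / 9 = 23.49448
SE* = √23.49448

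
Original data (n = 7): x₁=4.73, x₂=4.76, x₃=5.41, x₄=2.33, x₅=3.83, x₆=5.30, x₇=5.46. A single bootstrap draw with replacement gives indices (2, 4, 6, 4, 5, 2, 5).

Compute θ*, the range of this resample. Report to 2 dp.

Resample values: 4.76, 2.33, 5.30, 2.33, 3.83, 4.76, 3.83.
Range = 5.30 − 2.33 = 2.97

θ* = 2.97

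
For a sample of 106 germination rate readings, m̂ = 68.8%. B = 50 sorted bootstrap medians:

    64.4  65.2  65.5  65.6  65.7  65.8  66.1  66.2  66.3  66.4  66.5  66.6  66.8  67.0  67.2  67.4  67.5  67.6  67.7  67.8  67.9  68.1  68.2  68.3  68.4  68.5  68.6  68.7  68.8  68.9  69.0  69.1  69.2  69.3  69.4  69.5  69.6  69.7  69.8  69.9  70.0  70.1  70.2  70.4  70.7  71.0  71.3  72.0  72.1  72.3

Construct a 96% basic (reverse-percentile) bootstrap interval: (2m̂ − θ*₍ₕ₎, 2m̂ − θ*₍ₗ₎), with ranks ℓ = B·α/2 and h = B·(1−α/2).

(65.5, 73.2)

Percentile endpoints at ranks 1 and 49: θ*₍1₎ = 64.4, θ*₍49₎ = 72.1.
Basic interval reflects these around m̂:
  lower = 2 × 68.8 − 72.1 = 65.5
  upper = 2 × 68.8 − 64.4 = 73.2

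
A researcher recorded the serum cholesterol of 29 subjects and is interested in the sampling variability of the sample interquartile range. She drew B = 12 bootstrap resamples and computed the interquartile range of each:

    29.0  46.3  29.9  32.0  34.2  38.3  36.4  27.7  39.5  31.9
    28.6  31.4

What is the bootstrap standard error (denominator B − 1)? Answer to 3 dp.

SE* = 5.486

Bootstrap SE is the standard deviation of the 12 replicate interquartile ranges.
Mean of replicates: (29.0 + 46.3 + 29.9 + 32.0 + 34.2 + 38.3 + 36.4 + 27.7 + 39.5 + 31.9 + 28.6 + 31.4) / 12 = 405.2000 / 12 = 33.7667
Sum of squared deviations: (−4.7667)² + (+12.5333)² + (−3.8667)² + (−1.7667)² + (+0.4333)² + (+4.5333)² + (+2.6333)² + (−6.0667)² + (+5.7333)² + (−1.8667)² + (−5.1667)² + (−2.3667)² = 331.0067
Variance = 331.0067 / 11 = 30.0915
SE* = √30.0915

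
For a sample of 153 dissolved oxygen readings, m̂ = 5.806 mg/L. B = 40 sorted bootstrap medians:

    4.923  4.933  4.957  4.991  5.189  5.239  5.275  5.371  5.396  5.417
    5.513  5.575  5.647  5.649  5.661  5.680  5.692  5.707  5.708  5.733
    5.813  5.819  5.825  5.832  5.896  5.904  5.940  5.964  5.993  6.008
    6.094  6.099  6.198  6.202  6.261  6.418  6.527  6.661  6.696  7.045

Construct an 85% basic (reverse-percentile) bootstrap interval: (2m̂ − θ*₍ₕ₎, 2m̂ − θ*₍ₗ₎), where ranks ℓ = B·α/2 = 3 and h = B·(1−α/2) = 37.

Percentile endpoints at ranks 3 and 37: θ*₍3₎ = 4.957, θ*₍37₎ = 6.527.
Basic interval reflects these around m̂:
  lower = 2 × 5.806 − 6.527 = 5.085
  upper = 2 × 5.806 − 4.957 = 6.655

(5.085, 6.655)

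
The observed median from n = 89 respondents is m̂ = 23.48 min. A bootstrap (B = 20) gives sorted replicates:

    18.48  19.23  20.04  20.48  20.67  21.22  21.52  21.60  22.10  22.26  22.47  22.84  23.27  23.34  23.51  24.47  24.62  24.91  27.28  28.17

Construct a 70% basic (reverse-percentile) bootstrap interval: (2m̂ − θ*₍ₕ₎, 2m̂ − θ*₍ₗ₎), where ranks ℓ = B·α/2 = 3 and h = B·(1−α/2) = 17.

Percentile endpoints at ranks 3 and 17: θ*₍3₎ = 20.04, θ*₍17₎ = 24.62.
Basic interval reflects these around m̂:
  lower = 2 × 23.48 − 24.62 = 22.34
  upper = 2 × 23.48 − 20.04 = 26.92

(22.34, 26.92)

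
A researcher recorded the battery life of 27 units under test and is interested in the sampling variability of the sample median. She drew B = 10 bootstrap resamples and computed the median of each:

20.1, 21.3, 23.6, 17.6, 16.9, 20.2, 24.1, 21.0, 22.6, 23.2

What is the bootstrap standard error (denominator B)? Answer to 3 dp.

SE* = 2.316

Bootstrap SE is the standard deviation of the 10 replicate medians.
Mean of replicates: (20.1 + 21.3 + 23.6 + 17.6 + 16.9 + 20.2 + 24.1 + 21.0 + 22.6 + 23.2) / 10 = 210.6000 / 10 = 21.0600
Sum of squared deviations: (−0.9600)² + (+0.2400)² + (+2.5400)² + (−3.4600)² + (−4.1600)² + (−0.8600)² + (+3.0400)² + (−0.0600)² + (+1.5400)² + (+2.1400)² = 53.6440
Variance = 53.6440 / 10 = 5.3644
SE* = √5.3644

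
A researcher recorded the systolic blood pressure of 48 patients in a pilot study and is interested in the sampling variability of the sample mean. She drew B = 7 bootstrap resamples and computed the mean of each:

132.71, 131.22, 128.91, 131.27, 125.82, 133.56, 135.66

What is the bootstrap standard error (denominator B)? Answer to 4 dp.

Bootstrap SE is the standard deviation of the 7 replicate means.
Mean of replicates: (132.71 + 131.22 + 128.91 + 131.27 + 125.82 + 133.56 + 135.66) / 7 = 919.15000 / 7 = 131.30714
Sum of squared deviations: (+1.40286)² + (−0.08714)² + (−2.39714)² + (−0.03714)² + (−5.48714)² + (+2.25286)² + (+4.35286)² = 61.85474
Variance = 61.85474 / 7 = 8.83639
SE* = √8.83639

SE* = 2.9726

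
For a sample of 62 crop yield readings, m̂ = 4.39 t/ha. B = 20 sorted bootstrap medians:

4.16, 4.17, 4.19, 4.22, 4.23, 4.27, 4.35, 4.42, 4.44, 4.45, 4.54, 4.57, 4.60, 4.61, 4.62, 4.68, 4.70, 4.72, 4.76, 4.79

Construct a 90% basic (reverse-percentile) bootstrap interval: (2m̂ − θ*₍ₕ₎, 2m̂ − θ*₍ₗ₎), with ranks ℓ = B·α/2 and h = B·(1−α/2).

Percentile endpoints at ranks 1 and 19: θ*₍1₎ = 4.16, θ*₍19₎ = 4.76.
Basic interval reflects these around m̂:
  lower = 2 × 4.39 − 4.76 = 4.02
  upper = 2 × 4.39 − 4.16 = 4.62

(4.02, 4.62)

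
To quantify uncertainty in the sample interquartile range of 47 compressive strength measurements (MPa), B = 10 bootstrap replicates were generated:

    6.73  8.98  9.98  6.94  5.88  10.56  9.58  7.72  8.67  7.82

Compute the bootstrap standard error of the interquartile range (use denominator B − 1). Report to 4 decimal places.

SE* = 1.5240

Bootstrap SE is the standard deviation of the 10 replicate interquartile ranges.
Mean of replicates: (6.73 + 8.98 + 9.98 + 6.94 + 5.88 + 10.56 + 9.58 + 7.72 + 8.67 + 7.82) / 10 = 82.86000 / 10 = 8.28600
Sum of squared deviations: (−1.55600)² + (+0.69400)² + (+1.69400)² + (−1.34600)² + (−2.40600)² + (+2.27400)² + (+1.29400)² + (−0.56600)² + (+0.38400)² + (−0.46600)² = 20.90344
Variance = 20.90344 / 9 = 2.32260
SE* = √2.32260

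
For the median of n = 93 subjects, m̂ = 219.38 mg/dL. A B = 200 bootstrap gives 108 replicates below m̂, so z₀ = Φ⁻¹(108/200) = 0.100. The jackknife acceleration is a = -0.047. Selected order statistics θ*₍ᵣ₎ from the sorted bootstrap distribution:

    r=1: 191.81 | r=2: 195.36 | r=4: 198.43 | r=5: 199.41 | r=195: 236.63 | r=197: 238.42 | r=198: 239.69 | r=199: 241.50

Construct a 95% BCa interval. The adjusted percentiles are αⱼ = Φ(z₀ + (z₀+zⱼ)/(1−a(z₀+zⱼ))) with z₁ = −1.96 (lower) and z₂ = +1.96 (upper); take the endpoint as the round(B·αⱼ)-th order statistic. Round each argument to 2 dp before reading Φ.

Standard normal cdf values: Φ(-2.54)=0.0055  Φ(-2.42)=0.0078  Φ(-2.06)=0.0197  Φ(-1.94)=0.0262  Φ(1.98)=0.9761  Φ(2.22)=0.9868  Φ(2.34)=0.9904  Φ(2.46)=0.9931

Lower: z₀ + z₁ = 0.100 + (-1.960) = -1.860; 1 − a(z₀+z₁) = 1 − (-0.047)(-1.860) = 0.9126; argument = 0.100 + (-1.860)/0.9126 = -1.9382 → -1.94.
α₁ = Φ(-1.94) = 0.0262; rank = round(200 × 0.0262) = 5; θ*₍5₎ = 199.41.
Upper: z₀ + z₂ = 2.060; 1 − a(z₀+z₂) = 1.0968; argument = 1.9782 → 1.98; α₂ = 0.9761; rank = 195; θ*₍195₎ = 236.63.

(199.41, 236.63)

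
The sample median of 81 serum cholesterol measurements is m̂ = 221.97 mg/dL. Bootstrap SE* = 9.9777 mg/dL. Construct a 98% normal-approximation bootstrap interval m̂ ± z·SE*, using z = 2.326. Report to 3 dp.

Margin = 2.326 × 9.9777 = 23.2081
Interval: 221.97 ± 23.2081

(198.762, 245.178)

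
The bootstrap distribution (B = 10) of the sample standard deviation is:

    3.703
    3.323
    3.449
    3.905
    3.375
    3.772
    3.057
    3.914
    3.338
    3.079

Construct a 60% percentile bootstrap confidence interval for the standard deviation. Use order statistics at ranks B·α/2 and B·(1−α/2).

Sorted replicates: 3.057, 3.079, 3.323, 3.338, 3.375, 3.449, 3.703, 3.772, 3.905, 3.914
α = 0.40; lower rank = 10 × 0.200 = 2; upper rank = 10 × 0.800 = 8.
The 2nd smallest replicate is 3.079; the 8th is 3.772.

(3.079, 3.772)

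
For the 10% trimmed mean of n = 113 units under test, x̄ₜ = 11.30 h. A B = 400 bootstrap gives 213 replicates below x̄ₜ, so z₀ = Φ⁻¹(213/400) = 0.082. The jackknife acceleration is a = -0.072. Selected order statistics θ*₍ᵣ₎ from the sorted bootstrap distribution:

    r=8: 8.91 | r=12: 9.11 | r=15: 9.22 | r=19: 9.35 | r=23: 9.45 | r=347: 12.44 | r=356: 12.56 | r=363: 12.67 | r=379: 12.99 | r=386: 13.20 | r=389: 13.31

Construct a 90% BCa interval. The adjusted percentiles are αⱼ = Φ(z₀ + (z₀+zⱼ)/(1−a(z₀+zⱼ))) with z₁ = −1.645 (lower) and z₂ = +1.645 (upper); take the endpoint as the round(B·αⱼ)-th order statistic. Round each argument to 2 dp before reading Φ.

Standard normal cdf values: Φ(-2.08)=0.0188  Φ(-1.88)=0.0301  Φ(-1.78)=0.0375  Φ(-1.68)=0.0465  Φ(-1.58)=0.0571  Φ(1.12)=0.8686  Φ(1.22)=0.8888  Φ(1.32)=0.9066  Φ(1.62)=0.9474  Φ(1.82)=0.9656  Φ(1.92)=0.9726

(9.35, 12.99)

Lower: z₀ + z₁ = 0.082 + (-1.645) = -1.563; 1 − a(z₀+z₁) = 1 − (-0.072)(-1.563) = 0.8875; argument = 0.082 + (-1.563)/0.8875 = -1.6792 → -1.68.
α₁ = Φ(-1.68) = 0.0465; rank = round(400 × 0.0465) = 19; θ*₍19₎ = 9.35.
Upper: z₀ + z₂ = 1.727; 1 − a(z₀+z₂) = 1.1243; argument = 1.6180 → 1.62; α₂ = 0.9474; rank = 379; θ*₍379₎ = 12.99.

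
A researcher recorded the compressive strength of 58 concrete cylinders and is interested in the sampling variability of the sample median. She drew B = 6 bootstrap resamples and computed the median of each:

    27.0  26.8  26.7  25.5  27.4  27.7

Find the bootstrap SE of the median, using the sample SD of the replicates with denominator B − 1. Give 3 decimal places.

SE* = 0.761

Bootstrap SE is the standard deviation of the 6 replicate medians.
Mean of replicates: (27.0 + 26.8 + 26.7 + 25.5 + 27.4 + 27.7) / 6 = 161.1000 / 6 = 26.8500
Sum of squared deviations: (+0.1500)² + (−0.0500)² + (−0.1500)² + (−1.3500)² + (+0.5500)² + (+0.8500)² = 2.8950
Variance = 2.8950 / 5 = 0.5790
SE* = √0.5790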